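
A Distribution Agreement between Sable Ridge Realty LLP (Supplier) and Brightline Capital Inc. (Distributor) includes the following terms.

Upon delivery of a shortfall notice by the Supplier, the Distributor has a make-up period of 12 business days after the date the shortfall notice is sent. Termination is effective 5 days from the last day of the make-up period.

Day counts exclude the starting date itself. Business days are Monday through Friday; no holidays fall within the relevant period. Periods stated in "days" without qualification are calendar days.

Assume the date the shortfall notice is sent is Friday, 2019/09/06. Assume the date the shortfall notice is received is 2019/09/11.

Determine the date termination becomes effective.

2019/09/29

The last day of the make-up period: counting 12 business days from Friday, 2019/09/06 (Sep 9, Sep 10, Sep 11, Sep 12, …, Sep 20, Sep 23, Sep 24, skipping weekends) reaches Tuesday, 2019/09/24.
Adding 5 calendar days to 2019/09/24 gives 2019/09/29, which is the date termination becomes effective.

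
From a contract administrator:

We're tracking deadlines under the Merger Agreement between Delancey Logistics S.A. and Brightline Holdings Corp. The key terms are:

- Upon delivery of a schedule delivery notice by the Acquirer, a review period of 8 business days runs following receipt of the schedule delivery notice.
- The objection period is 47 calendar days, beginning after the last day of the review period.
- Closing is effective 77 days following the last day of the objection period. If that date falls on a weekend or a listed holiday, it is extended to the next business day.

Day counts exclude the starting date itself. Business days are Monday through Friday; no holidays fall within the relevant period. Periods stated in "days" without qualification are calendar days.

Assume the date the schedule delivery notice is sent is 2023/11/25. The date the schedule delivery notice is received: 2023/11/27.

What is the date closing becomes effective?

2024/04/09

The last day of the review period: 8 business days after Monday, 2023/11/27, skipping weekends — Nov 28, Nov 29, Nov 30, Dec 1, Dec 4, Dec 5, Dec 6, Dec 7 — lands on Thursday, 2023/12/07.
Adding 47 calendar days to 2023/12/07 gives 2024/01/23, which is the last day of the objection period.
Adding 77 calendar days to 2024/01/23 gives 2024/04/09, which is the date closing becomes effective. 2024/04/09 is a Tuesday, so no roll-forward applies.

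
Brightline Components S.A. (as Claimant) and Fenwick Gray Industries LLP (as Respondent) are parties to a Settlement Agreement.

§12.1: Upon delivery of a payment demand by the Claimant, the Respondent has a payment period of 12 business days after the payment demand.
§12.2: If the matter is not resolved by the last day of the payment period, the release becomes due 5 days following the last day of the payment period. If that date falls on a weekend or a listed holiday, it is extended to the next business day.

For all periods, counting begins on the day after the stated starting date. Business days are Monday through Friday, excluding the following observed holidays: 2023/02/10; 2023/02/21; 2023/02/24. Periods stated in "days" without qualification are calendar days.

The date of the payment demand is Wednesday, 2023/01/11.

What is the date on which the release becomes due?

The last day of the payment period: 12 business days after Wednesday, 2023/01/11, skipping weekends — Jan 12, Jan 13, Jan 16, Jan 17, …, Jan 25, Jan 26, Jan 27 — lands on Friday, 2023/01/27.
The date on which the release becomes due: 5 calendar days after 2023/01/27 is 2023/02/01. 2023/02/01 is a Wednesday and is not a listed holiday, so no roll-forward applies.

2023/02/01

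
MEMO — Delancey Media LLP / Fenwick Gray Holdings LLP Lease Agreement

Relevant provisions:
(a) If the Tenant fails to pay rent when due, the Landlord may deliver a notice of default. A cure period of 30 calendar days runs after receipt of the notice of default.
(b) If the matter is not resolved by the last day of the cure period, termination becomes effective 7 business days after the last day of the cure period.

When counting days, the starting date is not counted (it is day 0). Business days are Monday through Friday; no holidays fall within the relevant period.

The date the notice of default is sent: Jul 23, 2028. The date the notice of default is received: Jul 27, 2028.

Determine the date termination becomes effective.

The last day of the cure period: 30 calendar days after Jul 27, 2028 is Aug 26, 2028.
The date termination becomes effective: 7 business days after Saturday, Aug 26, 2028, skipping weekends — Aug 28, Aug 29, Aug 30, Aug 31, Sep 1, Sep 4, Sep 5 — lands on Tuesday, Sep 5, 2028.

Sep 5, 2028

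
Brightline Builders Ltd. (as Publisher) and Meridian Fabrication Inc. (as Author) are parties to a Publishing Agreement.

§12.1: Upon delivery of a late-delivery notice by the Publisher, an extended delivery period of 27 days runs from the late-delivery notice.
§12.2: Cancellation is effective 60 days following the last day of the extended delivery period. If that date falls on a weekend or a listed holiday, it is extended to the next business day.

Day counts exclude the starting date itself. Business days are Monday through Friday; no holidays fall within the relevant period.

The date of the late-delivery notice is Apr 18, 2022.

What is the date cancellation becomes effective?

The last day of the extended delivery period: 27 calendar days after Apr 18, 2022 is May 15, 2022.
Adding 60 calendar days to May 15, 2022 gives Jul 14, 2022, which is the date cancellation becomes effective. Jul 14, 2022 is a Thursday, so no roll-forward applies.

Jul 14, 2022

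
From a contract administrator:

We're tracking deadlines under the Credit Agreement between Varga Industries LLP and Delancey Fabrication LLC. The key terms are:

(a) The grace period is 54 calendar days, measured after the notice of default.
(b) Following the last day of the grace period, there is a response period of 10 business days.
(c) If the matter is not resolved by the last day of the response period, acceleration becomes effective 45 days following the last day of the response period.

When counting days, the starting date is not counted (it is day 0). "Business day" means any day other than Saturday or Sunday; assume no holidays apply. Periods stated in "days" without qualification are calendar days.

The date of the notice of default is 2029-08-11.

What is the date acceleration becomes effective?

2029-12-02

The last day of the grace period: 2029-08-11 + 54 days = 2029-10-04.
The last day of the response period: 10 business days after Thursday, 2029-10-04, skipping weekends — Oct 5, Oct 8, Oct 9, Oct 10, Oct 11, Oct 12, Oct 15, Oct 16, Oct 17, Oct 18 — lands on Thursday, 2029-10-18.
Adding 45 calendar days to 2029-10-18 gives 2029-12-02, which is the date acceleration becomes effective.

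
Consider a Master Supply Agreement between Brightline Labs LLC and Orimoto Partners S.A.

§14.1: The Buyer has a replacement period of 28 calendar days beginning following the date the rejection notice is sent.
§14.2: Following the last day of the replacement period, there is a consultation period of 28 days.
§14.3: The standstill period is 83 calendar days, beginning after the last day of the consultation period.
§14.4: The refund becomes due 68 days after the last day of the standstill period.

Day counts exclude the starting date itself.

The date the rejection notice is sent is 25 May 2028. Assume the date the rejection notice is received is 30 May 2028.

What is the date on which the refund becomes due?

The last day of the replacement period: 25 May 2028 + 28 days = 22 June 2028.
The last day of the consultation period: 22 June 2028 + 28 days = 20 July 2028.
Adding 83 calendar days to 20 July 2028 gives 11 October 2028, which is the last day of the standstill period.
The date on which the refund becomes due: 68 calendar days after 11 October 2028 is 18 December 2028.

18 December 2028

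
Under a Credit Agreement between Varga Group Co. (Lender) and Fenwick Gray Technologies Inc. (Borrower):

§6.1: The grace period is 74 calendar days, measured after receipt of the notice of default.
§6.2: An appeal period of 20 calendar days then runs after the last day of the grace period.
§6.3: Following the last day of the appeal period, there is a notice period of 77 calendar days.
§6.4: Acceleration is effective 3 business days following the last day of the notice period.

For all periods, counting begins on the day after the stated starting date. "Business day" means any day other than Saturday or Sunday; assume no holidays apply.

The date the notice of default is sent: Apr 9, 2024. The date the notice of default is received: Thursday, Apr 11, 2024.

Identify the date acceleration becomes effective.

Oct 2, 2024

Adding 74 calendar days to Apr 11, 2024 gives Jun 24, 2024, which is the last day of the grace period.
The last day of the appeal period: 20 calendar days after Jun 24, 2024 is Jul 14, 2024.
The last day of the notice period: Jul 14, 2024 + 77 days = Sep 29, 2024.
The date acceleration becomes effective: counting 3 business days from Sunday, Sep 29, 2024 (Sep 30, Oct 1, Oct 2, skipping weekends) reaches Wednesday, Oct 2, 2024.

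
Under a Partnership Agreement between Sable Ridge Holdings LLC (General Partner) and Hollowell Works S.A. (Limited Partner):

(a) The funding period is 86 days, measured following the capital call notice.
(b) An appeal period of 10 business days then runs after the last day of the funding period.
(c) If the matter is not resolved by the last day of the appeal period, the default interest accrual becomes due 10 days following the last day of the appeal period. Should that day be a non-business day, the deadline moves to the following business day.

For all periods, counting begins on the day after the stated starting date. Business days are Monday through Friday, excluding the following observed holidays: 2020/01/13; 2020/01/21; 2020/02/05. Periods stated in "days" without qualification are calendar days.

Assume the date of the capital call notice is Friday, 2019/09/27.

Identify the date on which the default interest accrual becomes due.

2020/01/14

The last day of the funding period: 2019/09/27 + 86 days = 2019/12/22.
The last day of the appeal period: 10 business days after Sunday, 2019/12/22, skipping weekends — Dec 23, Dec 24, Dec 25, Dec 26, Dec 27, Dec 30, Dec 31, Jan 1, Jan 2, Jan 3 — lands on Friday, 2020/01/03.
The date on which the default interest accrual becomes due: 2020/01/03 + 10 days = 2020/01/13. That falls on Monday, a listed holiday, so it rolls to the next business day, Tuesday, 2020/01/14.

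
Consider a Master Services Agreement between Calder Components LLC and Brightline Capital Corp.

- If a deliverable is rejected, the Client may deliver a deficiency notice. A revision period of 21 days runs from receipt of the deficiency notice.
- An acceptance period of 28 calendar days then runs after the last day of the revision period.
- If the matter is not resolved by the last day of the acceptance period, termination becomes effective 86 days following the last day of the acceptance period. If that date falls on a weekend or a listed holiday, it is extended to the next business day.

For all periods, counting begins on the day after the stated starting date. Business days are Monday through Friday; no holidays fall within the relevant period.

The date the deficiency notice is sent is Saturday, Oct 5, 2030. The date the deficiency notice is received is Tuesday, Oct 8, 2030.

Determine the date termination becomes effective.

Feb 20, 2031

The last day of the revision period: Oct 8, 2030 + 21 days = Oct 29, 2030.
Adding 28 calendar days to Oct 29, 2030 gives Nov 26, 2030, which is the last day of the acceptance period.
The date termination becomes effective: Nov 26, 2030 + 86 days = Feb 20, 2031. Feb 20, 2031 is a Thursday, so no roll-forward applies.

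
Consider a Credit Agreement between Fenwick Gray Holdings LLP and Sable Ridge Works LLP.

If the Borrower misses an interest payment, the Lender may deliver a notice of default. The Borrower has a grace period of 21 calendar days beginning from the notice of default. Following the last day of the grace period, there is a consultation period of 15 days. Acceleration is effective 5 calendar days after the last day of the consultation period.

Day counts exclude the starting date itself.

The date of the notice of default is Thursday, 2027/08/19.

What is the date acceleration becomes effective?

2027/09/29

The last day of the grace period: 21 calendar days after 2027/08/19 is 2027/09/09.
Adding 15 calendar days to 2027/09/09 gives 2027/09/24, which is the last day of the consultation period.
The date acceleration becomes effective: 5 calendar days after 2027/09/24 is 2027/09/29.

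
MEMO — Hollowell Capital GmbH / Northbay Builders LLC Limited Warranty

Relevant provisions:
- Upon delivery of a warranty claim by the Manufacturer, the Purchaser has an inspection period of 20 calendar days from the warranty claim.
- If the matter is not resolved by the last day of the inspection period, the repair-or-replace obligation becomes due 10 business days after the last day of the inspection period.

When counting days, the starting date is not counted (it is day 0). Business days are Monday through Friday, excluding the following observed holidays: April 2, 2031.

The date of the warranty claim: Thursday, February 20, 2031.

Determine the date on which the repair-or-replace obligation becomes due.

Adding 20 calendar days to February 20, 2031 gives March 12, 2031, which is the last day of the inspection period.
From Wednesday, March 12, 2031, 10 business days (Mar 13, Mar 14, Mar 17, Mar 18, Mar 19, Mar 20, Mar 21, Mar 24, Mar 25, Mar 26, skipping weekends) brings us to Wednesday, March 26, 2031, which is the date on which the repair-or-replace obligation becomes due.

March 26, 2031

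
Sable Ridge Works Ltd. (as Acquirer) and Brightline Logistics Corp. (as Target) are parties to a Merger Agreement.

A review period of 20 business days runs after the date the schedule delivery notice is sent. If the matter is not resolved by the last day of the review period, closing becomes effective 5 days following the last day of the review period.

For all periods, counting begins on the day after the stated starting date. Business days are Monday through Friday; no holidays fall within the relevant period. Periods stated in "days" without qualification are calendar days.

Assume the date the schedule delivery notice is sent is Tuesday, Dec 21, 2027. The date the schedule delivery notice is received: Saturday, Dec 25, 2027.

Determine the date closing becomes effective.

The last day of the review period: counting 20 business days from Tuesday, Dec 21, 2027 (Dec 22, Dec 23, Dec 24, Dec 27, …, Jan 14, Jan 17, Jan 18, skipping weekends) reaches Tuesday, Jan 18, 2028.
Adding 5 calendar days to Jan 18, 2028 gives Jan 23, 2028, which is the date closing becomes effective.

Jan 23, 2028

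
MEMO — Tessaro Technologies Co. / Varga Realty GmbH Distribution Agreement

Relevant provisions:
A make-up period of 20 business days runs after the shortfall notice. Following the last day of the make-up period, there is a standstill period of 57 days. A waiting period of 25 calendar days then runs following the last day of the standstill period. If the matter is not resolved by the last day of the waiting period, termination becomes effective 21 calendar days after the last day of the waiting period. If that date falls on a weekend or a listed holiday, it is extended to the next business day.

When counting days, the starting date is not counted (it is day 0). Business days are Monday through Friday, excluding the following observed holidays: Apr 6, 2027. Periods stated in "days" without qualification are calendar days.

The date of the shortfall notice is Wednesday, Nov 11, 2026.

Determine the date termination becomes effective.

From Wednesday, Nov 11, 2026, 20 business days (Nov 12, Nov 13, Nov 16, Nov 17, …, Dec 7, Dec 8, Dec 9, skipping weekends) brings us to Wednesday, Dec 9, 2026, which is the last day of the make-up period.
Adding 57 calendar days to Dec 9, 2026 gives Feb 4, 2027, which is the last day of the standstill period.
Adding 25 calendar days to Feb 4, 2027 gives Mar 1, 2027, which is the last day of the waiting period.
The date termination becomes effective: Mar 1, 2027 + 21 days = Mar 22, 2027. Mar 22, 2027 is a Monday and is not a listed holiday, so no roll-forward applies.

Mar 22, 2027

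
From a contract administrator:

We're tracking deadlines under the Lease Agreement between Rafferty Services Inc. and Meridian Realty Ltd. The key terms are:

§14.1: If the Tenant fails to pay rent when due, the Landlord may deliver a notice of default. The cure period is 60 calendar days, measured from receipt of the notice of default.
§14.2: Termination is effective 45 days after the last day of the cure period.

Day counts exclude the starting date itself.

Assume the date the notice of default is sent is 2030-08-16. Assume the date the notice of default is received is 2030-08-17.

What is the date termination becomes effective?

The last day of the cure period: 60 calendar days after 2030-08-17 is 2030-10-16.
The date termination becomes effective: 2030-10-16 + 45 days = 2030-11-30.

2030-11-30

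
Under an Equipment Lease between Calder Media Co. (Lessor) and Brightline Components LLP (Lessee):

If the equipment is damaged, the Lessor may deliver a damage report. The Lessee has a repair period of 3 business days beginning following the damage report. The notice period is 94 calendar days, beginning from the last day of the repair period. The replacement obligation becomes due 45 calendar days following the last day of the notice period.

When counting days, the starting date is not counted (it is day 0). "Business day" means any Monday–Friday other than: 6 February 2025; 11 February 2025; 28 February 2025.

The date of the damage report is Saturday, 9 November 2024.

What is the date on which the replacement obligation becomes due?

The last day of the repair period: counting 3 business days from Saturday, 9 November 2024 (Nov 11, Nov 12, Nov 13, skipping weekends) reaches Wednesday, 13 November 2024.
Adding 94 calendar days to 13 November 2024 gives 15 February 2025, which is the last day of the notice period.
Adding 45 calendar days to 15 February 2025 gives 1 April 2025, which is the date on which the replacement obligation becomes due.

1 April 2025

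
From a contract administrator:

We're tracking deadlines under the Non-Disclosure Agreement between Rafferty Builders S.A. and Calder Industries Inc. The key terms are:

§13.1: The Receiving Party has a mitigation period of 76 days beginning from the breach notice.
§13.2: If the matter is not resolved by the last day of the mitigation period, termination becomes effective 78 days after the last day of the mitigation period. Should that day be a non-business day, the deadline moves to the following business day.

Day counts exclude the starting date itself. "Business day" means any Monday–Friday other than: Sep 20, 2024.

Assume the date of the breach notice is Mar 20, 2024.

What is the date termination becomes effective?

Aug 21, 2024

The last day of the mitigation period: 76 calendar days after Mar 20, 2024 is Jun 4, 2024.
Adding 78 calendar days to Jun 4, 2024 gives Aug 21, 2024, which is the date termination becomes effective. Aug 21, 2024 is a Wednesday and is not a listed holiday, so no roll-forward applies.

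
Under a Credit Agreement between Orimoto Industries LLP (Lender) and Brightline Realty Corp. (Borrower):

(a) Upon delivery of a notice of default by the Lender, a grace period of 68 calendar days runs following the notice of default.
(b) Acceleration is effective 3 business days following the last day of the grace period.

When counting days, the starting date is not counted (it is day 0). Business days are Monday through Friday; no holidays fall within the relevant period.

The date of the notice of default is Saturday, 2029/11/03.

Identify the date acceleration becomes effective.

2030/01/15

Adding 68 calendar days to 2029/11/03 gives 2030/01/10, which is the last day of the grace period.
From Thursday, 2030/01/10, 3 business days (Jan 11, Jan 14, Jan 15, skipping weekends) brings us to Tuesday, 2030/01/15, which is the date acceleration becomes effective.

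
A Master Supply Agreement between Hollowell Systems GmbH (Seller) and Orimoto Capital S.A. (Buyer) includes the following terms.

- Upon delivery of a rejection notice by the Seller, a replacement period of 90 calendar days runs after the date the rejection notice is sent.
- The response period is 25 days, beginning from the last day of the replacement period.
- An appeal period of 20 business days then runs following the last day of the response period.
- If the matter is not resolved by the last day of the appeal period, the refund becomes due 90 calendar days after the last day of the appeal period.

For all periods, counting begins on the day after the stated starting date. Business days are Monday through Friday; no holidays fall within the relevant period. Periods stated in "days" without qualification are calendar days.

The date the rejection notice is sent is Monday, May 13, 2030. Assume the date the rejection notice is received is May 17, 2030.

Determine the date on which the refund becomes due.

Adding 90 calendar days to May 13, 2030 gives Aug 11, 2030, which is the last day of the replacement period.
The last day of the response period: 25 calendar days after Aug 11, 2030 is Sep 5, 2030.
The last day of the appeal period: 20 business days after Thursday, Sep 5, 2030, skipping weekends — Sep 6, Sep 9, Sep 10, Sep 11, …, Oct 1, Oct 2, Oct 3 — lands on Thursday, Oct 3, 2030.
The date on which the refund becomes due: Oct 3, 2030 + 90 days = Jan 1, 2031.

Jan 1, 2031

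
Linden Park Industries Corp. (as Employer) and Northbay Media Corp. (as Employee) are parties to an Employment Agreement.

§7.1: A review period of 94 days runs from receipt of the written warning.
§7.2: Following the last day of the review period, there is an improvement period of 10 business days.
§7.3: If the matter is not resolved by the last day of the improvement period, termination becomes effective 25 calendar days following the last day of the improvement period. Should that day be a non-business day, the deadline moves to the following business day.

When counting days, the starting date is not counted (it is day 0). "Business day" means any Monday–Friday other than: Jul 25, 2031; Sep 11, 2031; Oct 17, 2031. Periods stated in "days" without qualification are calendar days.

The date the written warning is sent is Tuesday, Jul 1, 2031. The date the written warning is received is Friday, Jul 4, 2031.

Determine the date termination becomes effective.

Nov 17, 2031

Adding 94 calendar days to Jul 4, 2031 gives Oct 6, 2031, which is the last day of the review period.
The last day of the improvement period: 10 business days after Monday, Oct 6, 2031, skipping weekends and the listed holiday on Oct 17 — Oct 7, Oct 8, Oct 9, Oct 10, Oct 13, Oct 14, Oct 15, Oct 16, Oct 20, Oct 21 — lands on Tuesday, Oct 21, 2031.
The date termination becomes effective: 25 calendar days after Oct 21, 2031 is Nov 15, 2031. That falls on a Saturday, so it rolls to the next business day, Monday, Nov 17, 2031.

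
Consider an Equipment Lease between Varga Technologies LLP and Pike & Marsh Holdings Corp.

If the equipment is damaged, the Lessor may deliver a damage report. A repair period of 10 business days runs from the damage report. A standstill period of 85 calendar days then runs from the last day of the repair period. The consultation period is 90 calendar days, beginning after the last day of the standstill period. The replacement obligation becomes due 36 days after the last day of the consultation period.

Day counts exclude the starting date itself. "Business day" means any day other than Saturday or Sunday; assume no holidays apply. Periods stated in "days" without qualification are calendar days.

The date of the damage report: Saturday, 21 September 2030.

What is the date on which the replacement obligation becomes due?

From Saturday, 21 September 2030, 10 business days (Sep 23, Sep 24, Sep 25, Sep 26, Sep 27, Sep 30, Oct 1, Oct 2, Oct 3, Oct 4, skipping weekends) brings us to Friday, 4 October 2030, which is the last day of the repair period.
Adding 85 calendar days to 4 October 2030 gives 28 December 2030, which is the last day of the standstill period.
The last day of the consultation period: 28 December 2030 + 90 days = 28 March 2031.
The date on which the replacement obligation becomes due: 36 calendar days after 28 March 2031 is 3 May 2031.

3 May 2031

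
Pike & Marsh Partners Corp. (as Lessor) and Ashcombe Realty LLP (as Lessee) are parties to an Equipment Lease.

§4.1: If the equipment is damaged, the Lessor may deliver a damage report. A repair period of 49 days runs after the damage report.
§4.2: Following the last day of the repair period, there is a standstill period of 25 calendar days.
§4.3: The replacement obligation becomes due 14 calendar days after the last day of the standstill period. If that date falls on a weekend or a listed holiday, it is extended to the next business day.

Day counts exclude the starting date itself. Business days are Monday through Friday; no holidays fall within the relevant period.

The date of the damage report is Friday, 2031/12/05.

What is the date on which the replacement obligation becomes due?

2032/03/02

The last day of the repair period: 2031/12/05 + 49 days = 2032/01/23.
Adding 25 calendar days to 2032/01/23 gives 2032/02/17, which is the last day of the standstill period.
The date on which the replacement obligation becomes due: 14 calendar days after 2032/02/17 is 2032/03/02. 2032/03/02 is a Tuesday, so no roll-forward applies.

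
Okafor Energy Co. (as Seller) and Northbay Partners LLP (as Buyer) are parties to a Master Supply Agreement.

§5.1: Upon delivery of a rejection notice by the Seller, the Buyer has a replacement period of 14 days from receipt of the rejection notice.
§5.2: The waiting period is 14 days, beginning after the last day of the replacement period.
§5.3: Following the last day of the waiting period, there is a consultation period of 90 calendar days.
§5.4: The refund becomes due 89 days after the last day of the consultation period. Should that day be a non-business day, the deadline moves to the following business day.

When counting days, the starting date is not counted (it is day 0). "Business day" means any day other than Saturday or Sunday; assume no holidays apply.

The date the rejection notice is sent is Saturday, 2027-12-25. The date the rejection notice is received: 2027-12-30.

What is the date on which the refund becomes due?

2028-07-24

The last day of the replacement period: 14 calendar days after 2027-12-30 is 2028-01-13.
Adding 14 calendar days to 2028-01-13 gives 2028-01-27, which is the last day of the waiting period.
The last day of the consultation period: 2028-01-27 + 90 days = 2028-04-26.
The date on which the refund becomes due: 2028-04-26 + 89 days = 2028-07-24. 2028-07-24 is a Monday, so no roll-forward applies.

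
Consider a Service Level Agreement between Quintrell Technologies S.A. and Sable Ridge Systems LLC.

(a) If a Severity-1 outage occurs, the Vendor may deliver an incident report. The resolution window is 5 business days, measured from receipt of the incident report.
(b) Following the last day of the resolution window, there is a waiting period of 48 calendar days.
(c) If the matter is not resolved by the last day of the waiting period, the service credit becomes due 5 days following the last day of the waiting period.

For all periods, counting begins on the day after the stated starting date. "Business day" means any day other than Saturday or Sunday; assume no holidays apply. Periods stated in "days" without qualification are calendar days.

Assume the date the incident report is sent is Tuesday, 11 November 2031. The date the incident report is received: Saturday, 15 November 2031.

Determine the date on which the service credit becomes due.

The last day of the resolution window: 5 business days after Saturday, 15 November 2031, skipping weekends — Nov 17, Nov 18, Nov 19, Nov 20, Nov 21 — lands on Friday, 21 November 2031.
Adding 48 calendar days to 21 November 2031 gives 8 January 2032, which is the last day of the waiting period.
Adding 5 calendar days to 8 January 2032 gives 13 January 2032, which is the date on which the service credit becomes due.

13 January 2032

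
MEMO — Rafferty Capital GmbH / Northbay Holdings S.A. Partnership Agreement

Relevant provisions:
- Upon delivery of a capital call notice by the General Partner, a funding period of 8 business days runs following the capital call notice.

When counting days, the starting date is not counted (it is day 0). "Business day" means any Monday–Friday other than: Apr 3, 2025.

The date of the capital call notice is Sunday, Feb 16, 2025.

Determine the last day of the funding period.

Feb 26, 2025

The last day of the funding period: 8 business days after Sunday, Feb 16, 2025, skipping weekends — Feb 17, Feb 18, Feb 19, Feb 20, Feb 21, Feb 24, Feb 25, Feb 26 — lands on Wednesday, Feb 26, 2025.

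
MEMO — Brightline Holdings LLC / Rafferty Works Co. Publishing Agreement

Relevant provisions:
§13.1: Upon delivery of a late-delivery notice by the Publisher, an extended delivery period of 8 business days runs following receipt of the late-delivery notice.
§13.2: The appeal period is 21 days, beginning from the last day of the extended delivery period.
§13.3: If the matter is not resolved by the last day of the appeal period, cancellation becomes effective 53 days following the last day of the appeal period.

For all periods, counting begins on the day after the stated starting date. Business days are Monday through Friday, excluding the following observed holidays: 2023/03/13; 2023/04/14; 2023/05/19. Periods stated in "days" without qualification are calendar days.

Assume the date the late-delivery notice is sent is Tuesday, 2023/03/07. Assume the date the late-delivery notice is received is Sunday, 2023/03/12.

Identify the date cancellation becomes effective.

2023/06/05

The last day of the extended delivery period: counting 8 business days from Sunday, 2023/03/12 (Mar 14, Mar 15, Mar 16, Mar 17, Mar 20, Mar 21, Mar 22, Mar 23, skipping weekends and the listed holiday on Mar 13) reaches Thursday, 2023/03/23.
The last day of the appeal period: 21 calendar days after 2023/03/23 is 2023/04/13.
The date cancellation becomes effective: 53 calendar days after 2023/04/13 is 2023/06/05.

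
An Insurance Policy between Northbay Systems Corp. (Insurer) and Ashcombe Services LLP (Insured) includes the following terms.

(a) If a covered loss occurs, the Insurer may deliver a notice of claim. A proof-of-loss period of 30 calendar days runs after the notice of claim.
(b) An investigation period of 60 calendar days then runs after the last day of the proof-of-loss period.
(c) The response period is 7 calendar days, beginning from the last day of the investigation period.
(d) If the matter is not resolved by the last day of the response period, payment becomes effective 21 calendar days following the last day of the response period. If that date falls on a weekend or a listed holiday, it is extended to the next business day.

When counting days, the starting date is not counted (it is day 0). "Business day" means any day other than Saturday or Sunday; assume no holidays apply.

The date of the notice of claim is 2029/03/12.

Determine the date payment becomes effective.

Adding 30 calendar days to 2029/03/12 gives 2029/04/11, which is the last day of the proof-of-loss period.
The last day of the investigation period: 60 calendar days after 2029/04/11 is 2029/06/10.
Adding 7 calendar days to 2029/06/10 gives 2029/06/17, which is the last day of the response period.
The date payment becomes effective: 21 calendar days after 2029/06/17 is 2029/07/08. That falls on a Sunday, so it rolls to the next business day, Monday, 2029/07/09.

2029/07/09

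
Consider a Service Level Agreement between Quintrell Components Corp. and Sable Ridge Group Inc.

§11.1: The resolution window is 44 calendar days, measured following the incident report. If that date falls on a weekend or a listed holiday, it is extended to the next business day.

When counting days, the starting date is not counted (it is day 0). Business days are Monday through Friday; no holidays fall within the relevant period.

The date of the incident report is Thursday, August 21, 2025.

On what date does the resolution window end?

October 6, 2025

The last day of the resolution window: August 21, 2025 + 44 days = October 4, 2025. That falls on a Saturday, so it rolls to the next business day, Monday, October 6, 2025.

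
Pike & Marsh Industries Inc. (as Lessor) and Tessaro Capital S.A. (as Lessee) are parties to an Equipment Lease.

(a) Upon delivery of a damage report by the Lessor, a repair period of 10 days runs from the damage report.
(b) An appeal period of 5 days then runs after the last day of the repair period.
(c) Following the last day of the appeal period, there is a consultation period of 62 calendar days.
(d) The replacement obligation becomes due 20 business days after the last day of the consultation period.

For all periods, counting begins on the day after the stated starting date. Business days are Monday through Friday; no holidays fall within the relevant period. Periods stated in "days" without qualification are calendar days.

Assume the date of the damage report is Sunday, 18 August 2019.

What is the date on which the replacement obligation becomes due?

29 November 2019

The last day of the repair period: 18 August 2019 + 10 days = 28 August 2019.
Adding 5 calendar days to 28 August 2019 gives 2 September 2019, which is the last day of the appeal period.
Adding 62 calendar days to 2 September 2019 gives 3 November 2019, which is the last day of the consultation period.
The date on which the replacement obligation becomes due: 20 business days after Sunday, 3 November 2019, skipping weekends — Nov 4, Nov 5, Nov 6, Nov 7, …, Nov 27, Nov 28, Nov 29 — lands on Friday, 29 November 2019.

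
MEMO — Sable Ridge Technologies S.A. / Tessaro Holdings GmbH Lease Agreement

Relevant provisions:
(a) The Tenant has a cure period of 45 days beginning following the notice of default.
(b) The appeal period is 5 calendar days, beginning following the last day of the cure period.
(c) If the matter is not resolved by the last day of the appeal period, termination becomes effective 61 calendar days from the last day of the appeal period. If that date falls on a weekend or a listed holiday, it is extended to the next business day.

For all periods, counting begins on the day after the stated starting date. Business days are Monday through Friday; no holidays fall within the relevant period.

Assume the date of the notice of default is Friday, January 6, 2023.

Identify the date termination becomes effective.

The last day of the cure period: 45 calendar days after January 6, 2023 is February 20, 2023.
The last day of the appeal period: February 20, 2023 + 5 days = February 25, 2023.
The date termination becomes effective: 61 calendar days after February 25, 2023 is April 27, 2023. April 27, 2023 is a Thursday, so no roll-forward applies.

April 27, 2023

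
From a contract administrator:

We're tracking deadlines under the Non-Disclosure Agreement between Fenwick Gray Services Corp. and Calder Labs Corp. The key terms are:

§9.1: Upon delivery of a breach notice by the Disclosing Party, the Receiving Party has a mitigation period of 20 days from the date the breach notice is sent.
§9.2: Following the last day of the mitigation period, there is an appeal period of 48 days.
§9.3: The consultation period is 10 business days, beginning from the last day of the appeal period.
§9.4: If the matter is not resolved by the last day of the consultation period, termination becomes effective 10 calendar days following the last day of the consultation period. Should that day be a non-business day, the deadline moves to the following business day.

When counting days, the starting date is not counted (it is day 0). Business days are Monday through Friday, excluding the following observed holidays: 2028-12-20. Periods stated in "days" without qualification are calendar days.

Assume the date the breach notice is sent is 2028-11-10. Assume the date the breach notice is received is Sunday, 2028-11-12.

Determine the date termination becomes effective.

The last day of the mitigation period: 20 calendar days after 2028-11-10 is 2028-11-30.
The last day of the appeal period: 2028-11-30 + 48 days = 2029-01-17.
The last day of the consultation period: 10 business days after Wednesday, 2029-01-17, skipping weekends — Jan 18, Jan 19, Jan 22, Jan 23, Jan 24, Jan 25, Jan 26, Jan 29, Jan 30, Jan 31 — lands on Wednesday, 2029-01-31.
The date termination becomes effective: 10 calendar days after 2029-01-31 is 2029-02-10. That falls on a Saturday, so it rolls to the next business day, Monday, 2029-02-12.

2029-02-12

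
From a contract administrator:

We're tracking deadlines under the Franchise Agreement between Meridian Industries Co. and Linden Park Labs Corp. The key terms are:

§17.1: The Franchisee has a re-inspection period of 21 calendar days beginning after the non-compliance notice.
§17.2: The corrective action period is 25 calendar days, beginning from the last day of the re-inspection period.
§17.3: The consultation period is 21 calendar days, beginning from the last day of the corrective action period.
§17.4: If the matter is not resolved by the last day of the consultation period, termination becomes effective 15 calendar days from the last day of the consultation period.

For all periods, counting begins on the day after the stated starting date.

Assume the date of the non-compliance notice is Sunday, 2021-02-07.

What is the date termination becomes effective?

The last day of the re-inspection period: 2021-02-07 + 21 days = 2021-02-28.
The last day of the corrective action period: 25 calendar days after 2021-02-28 is 2021-03-25.
The last day of the consultation period: 2021-03-25 + 21 days = 2021-04-15.
The date termination becomes effective: 2021-04-15 + 15 days = 2021-04-30.

2021-04-30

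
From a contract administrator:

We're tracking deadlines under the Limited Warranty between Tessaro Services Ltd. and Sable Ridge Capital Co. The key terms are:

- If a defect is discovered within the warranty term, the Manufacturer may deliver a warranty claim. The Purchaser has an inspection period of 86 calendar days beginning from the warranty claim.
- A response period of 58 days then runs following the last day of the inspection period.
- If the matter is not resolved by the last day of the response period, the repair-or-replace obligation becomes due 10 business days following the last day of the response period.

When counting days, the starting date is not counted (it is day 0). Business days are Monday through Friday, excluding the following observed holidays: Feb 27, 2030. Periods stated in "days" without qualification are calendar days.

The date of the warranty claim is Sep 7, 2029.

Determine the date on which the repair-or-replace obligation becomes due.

The last day of the inspection period: Sep 7, 2029 + 86 days = Dec 2, 2029.
Adding 58 calendar days to Dec 2, 2029 gives Jan 29, 2030, which is the last day of the response period.
From Tuesday, Jan 29, 2030, 10 business days (Jan 30, Jan 31, Feb 1, Feb 4, Feb 5, Feb 6, Feb 7, Feb 8, Feb 11, Feb 12, skipping weekends) brings us to Tuesday, Feb 12, 2030, which is the date on which the repair-or-replace obligation becomes due.

Feb 12, 2030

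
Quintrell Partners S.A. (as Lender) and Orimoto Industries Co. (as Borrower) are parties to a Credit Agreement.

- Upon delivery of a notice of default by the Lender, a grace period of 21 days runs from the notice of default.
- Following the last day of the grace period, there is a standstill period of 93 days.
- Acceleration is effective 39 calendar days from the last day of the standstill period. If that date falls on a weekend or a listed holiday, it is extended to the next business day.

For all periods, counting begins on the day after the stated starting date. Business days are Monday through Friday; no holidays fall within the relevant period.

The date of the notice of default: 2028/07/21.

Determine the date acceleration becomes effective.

2028/12/21

The last day of the grace period: 2028/07/21 + 21 days = 2028/08/11.
The last day of the standstill period: 2028/08/11 + 93 days = 2028/11/12.
The date acceleration becomes effective: 39 calendar days after 2028/11/12 is 2028/12/21. 2028/12/21 is a Thursday, so no roll-forward applies.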